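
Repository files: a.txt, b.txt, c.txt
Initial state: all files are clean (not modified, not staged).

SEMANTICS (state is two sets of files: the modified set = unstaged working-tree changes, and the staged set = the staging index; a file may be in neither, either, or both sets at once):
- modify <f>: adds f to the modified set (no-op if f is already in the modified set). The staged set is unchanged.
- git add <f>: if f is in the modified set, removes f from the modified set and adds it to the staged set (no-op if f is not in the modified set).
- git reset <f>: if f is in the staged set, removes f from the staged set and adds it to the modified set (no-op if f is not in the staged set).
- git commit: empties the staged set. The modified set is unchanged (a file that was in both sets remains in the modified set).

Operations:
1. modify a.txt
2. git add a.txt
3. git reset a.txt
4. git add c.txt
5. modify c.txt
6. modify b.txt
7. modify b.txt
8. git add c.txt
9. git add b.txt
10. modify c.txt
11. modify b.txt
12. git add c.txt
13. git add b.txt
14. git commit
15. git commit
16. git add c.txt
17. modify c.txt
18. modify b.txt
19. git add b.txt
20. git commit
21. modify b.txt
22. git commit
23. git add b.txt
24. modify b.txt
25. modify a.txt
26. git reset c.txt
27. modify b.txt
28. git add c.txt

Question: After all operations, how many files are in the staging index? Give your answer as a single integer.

After op 1 (modify a.txt): modified={a.txt} staged={none}
After op 2 (git add a.txt): modified={none} staged={a.txt}
After op 3 (git reset a.txt): modified={a.txt} staged={none}
After op 4 (git add c.txt): modified={a.txt} staged={none}
After op 5 (modify c.txt): modified={a.txt, c.txt} staged={none}
After op 6 (modify b.txt): modified={a.txt, b.txt, c.txt} staged={none}
After op 7 (modify b.txt): modified={a.txt, b.txt, c.txt} staged={none}
After op 8 (git add c.txt): modified={a.txt, b.txt} staged={c.txt}
After op 9 (git add b.txt): modified={a.txt} staged={b.txt, c.txt}
After op 10 (modify c.txt): modified={a.txt, c.txt} staged={b.txt, c.txt}
After op 11 (modify b.txt): modified={a.txt, b.txt, c.txt} staged={b.txt, c.txt}
After op 12 (git add c.txt): modified={a.txt, b.txt} staged={b.txt, c.txt}
After op 13 (git add b.txt): modified={a.txt} staged={b.txt, c.txt}
After op 14 (git commit): modified={a.txt} staged={none}
After op 15 (git commit): modified={a.txt} staged={none}
After op 16 (git add c.txt): modified={a.txt} staged={none}
After op 17 (modify c.txt): modified={a.txt, c.txt} staged={none}
After op 18 (modify b.txt): modified={a.txt, b.txt, c.txt} staged={none}
After op 19 (git add b.txt): modified={a.txt, c.txt} staged={b.txt}
After op 20 (git commit): modified={a.txt, c.txt} staged={none}
After op 21 (modify b.txt): modified={a.txt, b.txt, c.txt} staged={none}
After op 22 (git commit): modified={a.txt, b.txt, c.txt} staged={none}
After op 23 (git add b.txt): modified={a.txt, c.txt} staged={b.txt}
After op 24 (modify b.txt): modified={a.txt, b.txt, c.txt} staged={b.txt}
After op 25 (modify a.txt): modified={a.txt, b.txt, c.txt} staged={b.txt}
After op 26 (git reset c.txt): modified={a.txt, b.txt, c.txt} staged={b.txt}
After op 27 (modify b.txt): modified={a.txt, b.txt, c.txt} staged={b.txt}
After op 28 (git add c.txt): modified={a.txt, b.txt} staged={b.txt, c.txt}
Final staged set: {b.txt, c.txt} -> count=2

Answer: 2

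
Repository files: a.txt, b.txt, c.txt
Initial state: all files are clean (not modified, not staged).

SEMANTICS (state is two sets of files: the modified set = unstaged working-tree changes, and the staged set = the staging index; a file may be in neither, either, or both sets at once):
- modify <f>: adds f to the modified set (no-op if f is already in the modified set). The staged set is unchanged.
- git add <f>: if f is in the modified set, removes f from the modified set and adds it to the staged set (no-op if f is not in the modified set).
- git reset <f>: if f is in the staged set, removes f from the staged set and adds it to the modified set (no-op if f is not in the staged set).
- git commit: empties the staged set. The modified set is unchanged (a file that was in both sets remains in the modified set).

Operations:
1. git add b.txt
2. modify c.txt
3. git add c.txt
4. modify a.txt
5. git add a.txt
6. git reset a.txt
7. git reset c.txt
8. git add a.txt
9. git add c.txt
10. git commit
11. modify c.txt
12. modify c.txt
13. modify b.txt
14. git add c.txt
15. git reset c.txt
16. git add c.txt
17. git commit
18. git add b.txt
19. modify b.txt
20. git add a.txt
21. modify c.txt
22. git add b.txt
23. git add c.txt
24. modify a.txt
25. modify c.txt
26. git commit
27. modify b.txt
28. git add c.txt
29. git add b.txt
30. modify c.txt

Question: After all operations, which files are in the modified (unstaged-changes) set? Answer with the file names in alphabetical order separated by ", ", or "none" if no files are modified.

Answer: a.txt, c.txt

Derivation:
After op 1 (git add b.txt): modified={none} staged={none}
After op 2 (modify c.txt): modified={c.txt} staged={none}
After op 3 (git add c.txt): modified={none} staged={c.txt}
After op 4 (modify a.txt): modified={a.txt} staged={c.txt}
After op 5 (git add a.txt): modified={none} staged={a.txt, c.txt}
After op 6 (git reset a.txt): modified={a.txt} staged={c.txt}
After op 7 (git reset c.txt): modified={a.txt, c.txt} staged={none}
After op 8 (git add a.txt): modified={c.txt} staged={a.txt}
After op 9 (git add c.txt): modified={none} staged={a.txt, c.txt}
After op 10 (git commit): modified={none} staged={none}
After op 11 (modify c.txt): modified={c.txt} staged={none}
After op 12 (modify c.txt): modified={c.txt} staged={none}
After op 13 (modify b.txt): modified={b.txt, c.txt} staged={none}
After op 14 (git add c.txt): modified={b.txt} staged={c.txt}
After op 15 (git reset c.txt): modified={b.txt, c.txt} staged={none}
After op 16 (git add c.txt): modified={b.txt} staged={c.txt}
After op 17 (git commit): modified={b.txt} staged={none}
After op 18 (git add b.txt): modified={none} staged={b.txt}
After op 19 (modify b.txt): modified={b.txt} staged={b.txt}
After op 20 (git add a.txt): modified={b.txt} staged={b.txt}
After op 21 (modify c.txt): modified={b.txt, c.txt} staged={b.txt}
After op 22 (git add b.txt): modified={c.txt} staged={b.txt}
After op 23 (git add c.txt): modified={none} staged={b.txt, c.txt}
After op 24 (modify a.txt): modified={a.txt} staged={b.txt, c.txt}
After op 25 (modify c.txt): modified={a.txt, c.txt} staged={b.txt, c.txt}
After op 26 (git commit): modified={a.txt, c.txt} staged={none}
After op 27 (modify b.txt): modified={a.txt, b.txt, c.txt} staged={none}
After op 28 (git add c.txt): modified={a.txt, b.txt} staged={c.txt}
After op 29 (git add b.txt): modified={a.txt} staged={b.txt, c.txt}
After op 30 (modify c.txt): modified={a.txt, c.txt} staged={b.txt, c.txt}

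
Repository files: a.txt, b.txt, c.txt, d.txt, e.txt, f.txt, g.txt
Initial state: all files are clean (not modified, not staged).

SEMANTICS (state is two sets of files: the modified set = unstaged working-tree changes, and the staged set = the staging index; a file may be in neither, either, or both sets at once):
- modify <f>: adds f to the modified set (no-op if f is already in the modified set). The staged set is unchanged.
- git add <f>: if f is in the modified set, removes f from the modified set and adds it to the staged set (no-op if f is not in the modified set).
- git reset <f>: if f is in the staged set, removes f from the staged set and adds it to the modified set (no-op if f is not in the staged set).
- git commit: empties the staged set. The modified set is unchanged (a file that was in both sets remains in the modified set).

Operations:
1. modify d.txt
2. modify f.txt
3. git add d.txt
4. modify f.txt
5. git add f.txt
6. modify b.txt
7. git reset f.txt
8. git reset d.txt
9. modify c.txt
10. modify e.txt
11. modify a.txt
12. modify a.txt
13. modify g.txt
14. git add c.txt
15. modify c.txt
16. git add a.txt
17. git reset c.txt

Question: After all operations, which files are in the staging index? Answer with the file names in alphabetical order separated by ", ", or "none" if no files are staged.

Answer: a.txt

Derivation:
After op 1 (modify d.txt): modified={d.txt} staged={none}
After op 2 (modify f.txt): modified={d.txt, f.txt} staged={none}
After op 3 (git add d.txt): modified={f.txt} staged={d.txt}
After op 4 (modify f.txt): modified={f.txt} staged={d.txt}
After op 5 (git add f.txt): modified={none} staged={d.txt, f.txt}
After op 6 (modify b.txt): modified={b.txt} staged={d.txt, f.txt}
After op 7 (git reset f.txt): modified={b.txt, f.txt} staged={d.txt}
After op 8 (git reset d.txt): modified={b.txt, d.txt, f.txt} staged={none}
After op 9 (modify c.txt): modified={b.txt, c.txt, d.txt, f.txt} staged={none}
After op 10 (modify e.txt): modified={b.txt, c.txt, d.txt, e.txt, f.txt} staged={none}
After op 11 (modify a.txt): modified={a.txt, b.txt, c.txt, d.txt, e.txt, f.txt} staged={none}
After op 12 (modify a.txt): modified={a.txt, b.txt, c.txt, d.txt, e.txt, f.txt} staged={none}
After op 13 (modify g.txt): modified={a.txt, b.txt, c.txt, d.txt, e.txt, f.txt, g.txt} staged={none}
After op 14 (git add c.txt): modified={a.txt, b.txt, d.txt, e.txt, f.txt, g.txt} staged={c.txt}
After op 15 (modify c.txt): modified={a.txt, b.txt, c.txt, d.txt, e.txt, f.txt, g.txt} staged={c.txt}
After op 16 (git add a.txt): modified={b.txt, c.txt, d.txt, e.txt, f.txt, g.txt} staged={a.txt, c.txt}
After op 17 (git reset c.txt): modified={b.txt, c.txt, d.txt, e.txt, f.txt, g.txt} staged={a.txt}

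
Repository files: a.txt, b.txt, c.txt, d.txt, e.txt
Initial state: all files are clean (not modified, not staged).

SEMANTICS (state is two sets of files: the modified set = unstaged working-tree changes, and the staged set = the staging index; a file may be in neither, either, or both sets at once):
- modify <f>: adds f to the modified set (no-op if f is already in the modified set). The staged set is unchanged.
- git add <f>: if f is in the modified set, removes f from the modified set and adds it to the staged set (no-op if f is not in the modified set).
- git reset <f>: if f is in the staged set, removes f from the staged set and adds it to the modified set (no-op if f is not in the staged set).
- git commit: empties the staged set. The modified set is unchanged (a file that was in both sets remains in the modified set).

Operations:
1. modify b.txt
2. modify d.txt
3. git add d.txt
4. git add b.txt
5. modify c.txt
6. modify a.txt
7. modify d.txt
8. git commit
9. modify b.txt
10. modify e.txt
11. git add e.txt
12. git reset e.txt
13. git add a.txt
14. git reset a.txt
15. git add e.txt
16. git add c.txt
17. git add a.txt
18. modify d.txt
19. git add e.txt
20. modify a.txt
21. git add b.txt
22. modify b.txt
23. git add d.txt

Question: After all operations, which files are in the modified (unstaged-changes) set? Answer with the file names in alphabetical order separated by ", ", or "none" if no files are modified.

After op 1 (modify b.txt): modified={b.txt} staged={none}
After op 2 (modify d.txt): modified={b.txt, d.txt} staged={none}
After op 3 (git add d.txt): modified={b.txt} staged={d.txt}
After op 4 (git add b.txt): modified={none} staged={b.txt, d.txt}
After op 5 (modify c.txt): modified={c.txt} staged={b.txt, d.txt}
After op 6 (modify a.txt): modified={a.txt, c.txt} staged={b.txt, d.txt}
After op 7 (modify d.txt): modified={a.txt, c.txt, d.txt} staged={b.txt, d.txt}
After op 8 (git commit): modified={a.txt, c.txt, d.txt} staged={none}
After op 9 (modify b.txt): modified={a.txt, b.txt, c.txt, d.txt} staged={none}
After op 10 (modify e.txt): modified={a.txt, b.txt, c.txt, d.txt, e.txt} staged={none}
After op 11 (git add e.txt): modified={a.txt, b.txt, c.txt, d.txt} staged={e.txt}
After op 12 (git reset e.txt): modified={a.txt, b.txt, c.txt, d.txt, e.txt} staged={none}
After op 13 (git add a.txt): modified={b.txt, c.txt, d.txt, e.txt} staged={a.txt}
After op 14 (git reset a.txt): modified={a.txt, b.txt, c.txt, d.txt, e.txt} staged={none}
After op 15 (git add e.txt): modified={a.txt, b.txt, c.txt, d.txt} staged={e.txt}
After op 16 (git add c.txt): modified={a.txt, b.txt, d.txt} staged={c.txt, e.txt}
After op 17 (git add a.txt): modified={b.txt, d.txt} staged={a.txt, c.txt, e.txt}
After op 18 (modify d.txt): modified={b.txt, d.txt} staged={a.txt, c.txt, e.txt}
After op 19 (git add e.txt): modified={b.txt, d.txt} staged={a.txt, c.txt, e.txt}
After op 20 (modify a.txt): modified={a.txt, b.txt, d.txt} staged={a.txt, c.txt, e.txt}
After op 21 (git add b.txt): modified={a.txt, d.txt} staged={a.txt, b.txt, c.txt, e.txt}
After op 22 (modify b.txt): modified={a.txt, b.txt, d.txt} staged={a.txt, b.txt, c.txt, e.txt}
After op 23 (git add d.txt): modified={a.txt, b.txt} staged={a.txt, b.txt, c.txt, d.txt, e.txt}

Answer: a.txt, b.txt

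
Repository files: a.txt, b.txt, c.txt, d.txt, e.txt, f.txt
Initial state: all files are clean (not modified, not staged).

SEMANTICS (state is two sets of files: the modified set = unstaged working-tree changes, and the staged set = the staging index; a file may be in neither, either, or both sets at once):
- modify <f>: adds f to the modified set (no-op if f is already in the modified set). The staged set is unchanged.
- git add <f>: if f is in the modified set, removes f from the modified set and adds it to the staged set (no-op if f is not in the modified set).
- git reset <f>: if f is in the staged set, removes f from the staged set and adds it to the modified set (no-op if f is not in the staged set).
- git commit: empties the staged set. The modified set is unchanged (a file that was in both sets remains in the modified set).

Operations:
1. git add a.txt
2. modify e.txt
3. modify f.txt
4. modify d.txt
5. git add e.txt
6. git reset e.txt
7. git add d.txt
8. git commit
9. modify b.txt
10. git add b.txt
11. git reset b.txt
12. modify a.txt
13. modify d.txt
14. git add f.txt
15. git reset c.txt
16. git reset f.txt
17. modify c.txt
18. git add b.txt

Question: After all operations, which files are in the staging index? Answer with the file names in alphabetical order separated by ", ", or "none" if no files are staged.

After op 1 (git add a.txt): modified={none} staged={none}
After op 2 (modify e.txt): modified={e.txt} staged={none}
After op 3 (modify f.txt): modified={e.txt, f.txt} staged={none}
After op 4 (modify d.txt): modified={d.txt, e.txt, f.txt} staged={none}
After op 5 (git add e.txt): modified={d.txt, f.txt} staged={e.txt}
After op 6 (git reset e.txt): modified={d.txt, e.txt, f.txt} staged={none}
After op 7 (git add d.txt): modified={e.txt, f.txt} staged={d.txt}
After op 8 (git commit): modified={e.txt, f.txt} staged={none}
After op 9 (modify b.txt): modified={b.txt, e.txt, f.txt} staged={none}
After op 10 (git add b.txt): modified={e.txt, f.txt} staged={b.txt}
After op 11 (git reset b.txt): modified={b.txt, e.txt, f.txt} staged={none}
After op 12 (modify a.txt): modified={a.txt, b.txt, e.txt, f.txt} staged={none}
After op 13 (modify d.txt): modified={a.txt, b.txt, d.txt, e.txt, f.txt} staged={none}
After op 14 (git add f.txt): modified={a.txt, b.txt, d.txt, e.txt} staged={f.txt}
After op 15 (git reset c.txt): modified={a.txt, b.txt, d.txt, e.txt} staged={f.txt}
After op 16 (git reset f.txt): modified={a.txt, b.txt, d.txt, e.txt, f.txt} staged={none}
After op 17 (modify c.txt): modified={a.txt, b.txt, c.txt, d.txt, e.txt, f.txt} staged={none}
After op 18 (git add b.txt): modified={a.txt, c.txt, d.txt, e.txt, f.txt} staged={b.txt}

Answer: b.txt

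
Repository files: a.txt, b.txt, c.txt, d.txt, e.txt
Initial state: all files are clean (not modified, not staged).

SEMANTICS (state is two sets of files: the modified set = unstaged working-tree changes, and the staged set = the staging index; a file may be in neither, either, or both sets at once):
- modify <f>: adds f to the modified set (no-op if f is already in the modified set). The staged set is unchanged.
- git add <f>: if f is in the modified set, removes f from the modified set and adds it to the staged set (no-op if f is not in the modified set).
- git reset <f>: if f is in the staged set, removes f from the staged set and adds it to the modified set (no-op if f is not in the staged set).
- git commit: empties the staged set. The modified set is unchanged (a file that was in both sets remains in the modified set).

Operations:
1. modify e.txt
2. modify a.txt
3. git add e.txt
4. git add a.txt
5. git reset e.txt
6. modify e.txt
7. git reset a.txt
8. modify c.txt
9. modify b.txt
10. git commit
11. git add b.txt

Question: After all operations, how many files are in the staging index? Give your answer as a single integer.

Answer: 1

Derivation:
After op 1 (modify e.txt): modified={e.txt} staged={none}
After op 2 (modify a.txt): modified={a.txt, e.txt} staged={none}
After op 3 (git add e.txt): modified={a.txt} staged={e.txt}
After op 4 (git add a.txt): modified={none} staged={a.txt, e.txt}
After op 5 (git reset e.txt): modified={e.txt} staged={a.txt}
After op 6 (modify e.txt): modified={e.txt} staged={a.txt}
After op 7 (git reset a.txt): modified={a.txt, e.txt} staged={none}
After op 8 (modify c.txt): modified={a.txt, c.txt, e.txt} staged={none}
After op 9 (modify b.txt): modified={a.txt, b.txt, c.txt, e.txt} staged={none}
After op 10 (git commit): modified={a.txt, b.txt, c.txt, e.txt} staged={none}
After op 11 (git add b.txt): modified={a.txt, c.txt, e.txt} staged={b.txt}
Final staged set: {b.txt} -> count=1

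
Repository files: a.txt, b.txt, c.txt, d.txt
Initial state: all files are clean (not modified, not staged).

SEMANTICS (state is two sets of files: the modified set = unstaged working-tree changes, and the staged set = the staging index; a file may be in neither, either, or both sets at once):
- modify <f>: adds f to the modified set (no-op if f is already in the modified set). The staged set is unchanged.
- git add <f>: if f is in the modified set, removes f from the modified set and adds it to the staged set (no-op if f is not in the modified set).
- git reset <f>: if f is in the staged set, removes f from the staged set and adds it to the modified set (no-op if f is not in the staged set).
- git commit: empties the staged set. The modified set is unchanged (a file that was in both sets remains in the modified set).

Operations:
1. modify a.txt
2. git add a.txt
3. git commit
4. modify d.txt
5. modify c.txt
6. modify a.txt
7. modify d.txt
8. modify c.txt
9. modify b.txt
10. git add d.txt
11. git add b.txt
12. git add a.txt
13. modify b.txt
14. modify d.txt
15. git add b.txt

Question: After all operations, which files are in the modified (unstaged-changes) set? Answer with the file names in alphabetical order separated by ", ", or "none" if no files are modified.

After op 1 (modify a.txt): modified={a.txt} staged={none}
After op 2 (git add a.txt): modified={none} staged={a.txt}
After op 3 (git commit): modified={none} staged={none}
After op 4 (modify d.txt): modified={d.txt} staged={none}
After op 5 (modify c.txt): modified={c.txt, d.txt} staged={none}
After op 6 (modify a.txt): modified={a.txt, c.txt, d.txt} staged={none}
After op 7 (modify d.txt): modified={a.txt, c.txt, d.txt} staged={none}
After op 8 (modify c.txt): modified={a.txt, c.txt, d.txt} staged={none}
After op 9 (modify b.txt): modified={a.txt, b.txt, c.txt, d.txt} staged={none}
After op 10 (git add d.txt): modified={a.txt, b.txt, c.txt} staged={d.txt}
After op 11 (git add b.txt): modified={a.txt, c.txt} staged={b.txt, d.txt}
After op 12 (git add a.txt): modified={c.txt} staged={a.txt, b.txt, d.txt}
After op 13 (modify b.txt): modified={b.txt, c.txt} staged={a.txt, b.txt, d.txt}
After op 14 (modify d.txt): modified={b.txt, c.txt, d.txt} staged={a.txt, b.txt, d.txt}
After op 15 (git add b.txt): modified={c.txt, d.txt} staged={a.txt, b.txt, d.txt}

Answer: c.txt, d.txt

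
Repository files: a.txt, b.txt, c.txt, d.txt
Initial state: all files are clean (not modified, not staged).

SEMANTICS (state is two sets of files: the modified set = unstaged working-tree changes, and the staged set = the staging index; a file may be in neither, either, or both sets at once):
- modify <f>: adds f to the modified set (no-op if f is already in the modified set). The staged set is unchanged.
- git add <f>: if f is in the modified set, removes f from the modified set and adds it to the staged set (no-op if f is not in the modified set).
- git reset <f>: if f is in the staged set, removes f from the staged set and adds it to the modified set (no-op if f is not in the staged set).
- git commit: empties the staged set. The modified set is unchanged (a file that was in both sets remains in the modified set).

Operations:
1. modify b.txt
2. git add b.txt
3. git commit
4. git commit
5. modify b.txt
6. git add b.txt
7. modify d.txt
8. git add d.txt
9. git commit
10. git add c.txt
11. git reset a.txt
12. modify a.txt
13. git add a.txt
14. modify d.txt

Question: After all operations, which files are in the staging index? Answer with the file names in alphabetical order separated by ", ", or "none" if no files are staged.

After op 1 (modify b.txt): modified={b.txt} staged={none}
After op 2 (git add b.txt): modified={none} staged={b.txt}
After op 3 (git commit): modified={none} staged={none}
After op 4 (git commit): modified={none} staged={none}
After op 5 (modify b.txt): modified={b.txt} staged={none}
After op 6 (git add b.txt): modified={none} staged={b.txt}
After op 7 (modify d.txt): modified={d.txt} staged={b.txt}
After op 8 (git add d.txt): modified={none} staged={b.txt, d.txt}
After op 9 (git commit): modified={none} staged={none}
After op 10 (git add c.txt): modified={none} staged={none}
After op 11 (git reset a.txt): modified={none} staged={none}
After op 12 (modify a.txt): modified={a.txt} staged={none}
After op 13 (git add a.txt): modified={none} staged={a.txt}
After op 14 (modify d.txt): modified={d.txt} staged={a.txt}

Answer: a.txt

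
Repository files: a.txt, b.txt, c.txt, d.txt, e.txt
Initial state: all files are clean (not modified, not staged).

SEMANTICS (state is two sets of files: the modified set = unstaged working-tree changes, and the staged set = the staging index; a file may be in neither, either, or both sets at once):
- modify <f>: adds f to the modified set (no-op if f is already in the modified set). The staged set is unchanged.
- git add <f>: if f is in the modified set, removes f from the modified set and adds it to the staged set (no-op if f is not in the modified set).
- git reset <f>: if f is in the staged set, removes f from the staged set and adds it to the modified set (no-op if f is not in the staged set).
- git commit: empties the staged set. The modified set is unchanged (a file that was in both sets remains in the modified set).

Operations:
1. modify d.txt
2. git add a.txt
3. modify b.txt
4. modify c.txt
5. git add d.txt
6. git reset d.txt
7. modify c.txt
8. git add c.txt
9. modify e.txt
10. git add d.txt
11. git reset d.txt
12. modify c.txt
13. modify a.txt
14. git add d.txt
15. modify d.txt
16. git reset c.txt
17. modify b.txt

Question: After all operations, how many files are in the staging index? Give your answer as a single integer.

After op 1 (modify d.txt): modified={d.txt} staged={none}
After op 2 (git add a.txt): modified={d.txt} staged={none}
After op 3 (modify b.txt): modified={b.txt, d.txt} staged={none}
After op 4 (modify c.txt): modified={b.txt, c.txt, d.txt} staged={none}
After op 5 (git add d.txt): modified={b.txt, c.txt} staged={d.txt}
After op 6 (git reset d.txt): modified={b.txt, c.txt, d.txt} staged={none}
After op 7 (modify c.txt): modified={b.txt, c.txt, d.txt} staged={none}
After op 8 (git add c.txt): modified={b.txt, d.txt} staged={c.txt}
After op 9 (modify e.txt): modified={b.txt, d.txt, e.txt} staged={c.txt}
After op 10 (git add d.txt): modified={b.txt, e.txt} staged={c.txt, d.txt}
After op 11 (git reset d.txt): modified={b.txt, d.txt, e.txt} staged={c.txt}
After op 12 (modify c.txt): modified={b.txt, c.txt, d.txt, e.txt} staged={c.txt}
After op 13 (modify a.txt): modified={a.txt, b.txt, c.txt, d.txt, e.txt} staged={c.txt}
After op 14 (git add d.txt): modified={a.txt, b.txt, c.txt, e.txt} staged={c.txt, d.txt}
After op 15 (modify d.txt): modified={a.txt, b.txt, c.txt, d.txt, e.txt} staged={c.txt, d.txt}
After op 16 (git reset c.txt): modified={a.txt, b.txt, c.txt, d.txt, e.txt} staged={d.txt}
After op 17 (modify b.txt): modified={a.txt, b.txt, c.txt, d.txt, e.txt} staged={d.txt}
Final staged set: {d.txt} -> count=1

Answer: 1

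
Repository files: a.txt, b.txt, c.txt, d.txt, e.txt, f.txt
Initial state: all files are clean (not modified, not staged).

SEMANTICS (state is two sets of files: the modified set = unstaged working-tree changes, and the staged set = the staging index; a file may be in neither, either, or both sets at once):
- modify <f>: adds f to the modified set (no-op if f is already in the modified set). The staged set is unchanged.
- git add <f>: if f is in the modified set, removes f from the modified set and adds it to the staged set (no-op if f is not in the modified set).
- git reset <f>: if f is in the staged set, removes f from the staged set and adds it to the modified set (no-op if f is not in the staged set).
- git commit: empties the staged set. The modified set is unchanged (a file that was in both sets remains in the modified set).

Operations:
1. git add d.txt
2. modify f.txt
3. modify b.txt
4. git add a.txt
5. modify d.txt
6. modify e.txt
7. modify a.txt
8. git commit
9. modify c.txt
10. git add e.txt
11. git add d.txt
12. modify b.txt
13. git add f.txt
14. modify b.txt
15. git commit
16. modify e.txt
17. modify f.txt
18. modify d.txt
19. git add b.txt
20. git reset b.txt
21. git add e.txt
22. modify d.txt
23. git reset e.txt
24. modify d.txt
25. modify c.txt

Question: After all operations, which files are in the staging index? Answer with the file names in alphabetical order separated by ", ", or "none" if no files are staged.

Answer: none

Derivation:
After op 1 (git add d.txt): modified={none} staged={none}
After op 2 (modify f.txt): modified={f.txt} staged={none}
After op 3 (modify b.txt): modified={b.txt, f.txt} staged={none}
After op 4 (git add a.txt): modified={b.txt, f.txt} staged={none}
After op 5 (modify d.txt): modified={b.txt, d.txt, f.txt} staged={none}
After op 6 (modify e.txt): modified={b.txt, d.txt, e.txt, f.txt} staged={none}
After op 7 (modify a.txt): modified={a.txt, b.txt, d.txt, e.txt, f.txt} staged={none}
After op 8 (git commit): modified={a.txt, b.txt, d.txt, e.txt, f.txt} staged={none}
After op 9 (modify c.txt): modified={a.txt, b.txt, c.txt, d.txt, e.txt, f.txt} staged={none}
After op 10 (git add e.txt): modified={a.txt, b.txt, c.txt, d.txt, f.txt} staged={e.txt}
After op 11 (git add d.txt): modified={a.txt, b.txt, c.txt, f.txt} staged={d.txt, e.txt}
After op 12 (modify b.txt): modified={a.txt, b.txt, c.txt, f.txt} staged={d.txt, e.txt}
After op 13 (git add f.txt): modified={a.txt, b.txt, c.txt} staged={d.txt, e.txt, f.txt}
After op 14 (modify b.txt): modified={a.txt, b.txt, c.txt} staged={d.txt, e.txt, f.txt}
After op 15 (git commit): modified={a.txt, b.txt, c.txt} staged={none}
After op 16 (modify e.txt): modified={a.txt, b.txt, c.txt, e.txt} staged={none}
After op 17 (modify f.txt): modified={a.txt, b.txt, c.txt, e.txt, f.txt} staged={none}
After op 18 (modify d.txt): modified={a.txt, b.txt, c.txt, d.txt, e.txt, f.txt} staged={none}
After op 19 (git add b.txt): modified={a.txt, c.txt, d.txt, e.txt, f.txt} staged={b.txt}
After op 20 (git reset b.txt): modified={a.txt, b.txt, c.txt, d.txt, e.txt, f.txt} staged={none}
After op 21 (git add e.txt): modified={a.txt, b.txt, c.txt, d.txt, f.txt} staged={e.txt}
After op 22 (modify d.txt): modified={a.txt, b.txt, c.txt, d.txt, f.txt} staged={e.txt}
After op 23 (git reset e.txt): modified={a.txt, b.txt, c.txt, d.txt, e.txt, f.txt} staged={none}
After op 24 (modify d.txt): modified={a.txt, b.txt, c.txt, d.txt, e.txt, f.txt} staged={none}
After op 25 (modify c.txt): modified={a.txt, b.txt, c.txt, d.txt, e.txt, f.txt} staged={none}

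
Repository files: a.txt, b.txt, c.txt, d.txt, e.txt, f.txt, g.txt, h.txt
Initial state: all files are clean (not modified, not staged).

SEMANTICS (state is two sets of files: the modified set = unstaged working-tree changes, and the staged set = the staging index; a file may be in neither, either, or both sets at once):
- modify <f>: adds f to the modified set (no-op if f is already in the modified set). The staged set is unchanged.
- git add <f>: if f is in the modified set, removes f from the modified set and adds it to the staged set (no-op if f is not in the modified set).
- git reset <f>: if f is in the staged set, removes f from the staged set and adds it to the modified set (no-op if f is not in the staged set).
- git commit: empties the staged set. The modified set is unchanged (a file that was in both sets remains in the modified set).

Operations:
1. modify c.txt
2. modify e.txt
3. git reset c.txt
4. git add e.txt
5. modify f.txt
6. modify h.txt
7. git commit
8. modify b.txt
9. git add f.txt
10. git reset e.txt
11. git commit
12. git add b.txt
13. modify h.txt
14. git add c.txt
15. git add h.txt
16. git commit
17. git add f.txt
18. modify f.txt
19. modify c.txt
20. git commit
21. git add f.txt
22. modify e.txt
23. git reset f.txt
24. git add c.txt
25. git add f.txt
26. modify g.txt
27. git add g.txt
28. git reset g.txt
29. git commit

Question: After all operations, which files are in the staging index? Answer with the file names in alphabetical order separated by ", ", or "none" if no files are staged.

Answer: none

Derivation:
After op 1 (modify c.txt): modified={c.txt} staged={none}
After op 2 (modify e.txt): modified={c.txt, e.txt} staged={none}
After op 3 (git reset c.txt): modified={c.txt, e.txt} staged={none}
After op 4 (git add e.txt): modified={c.txt} staged={e.txt}
After op 5 (modify f.txt): modified={c.txt, f.txt} staged={e.txt}
After op 6 (modify h.txt): modified={c.txt, f.txt, h.txt} staged={e.txt}
After op 7 (git commit): modified={c.txt, f.txt, h.txt} staged={none}
After op 8 (modify b.txt): modified={b.txt, c.txt, f.txt, h.txt} staged={none}
After op 9 (git add f.txt): modified={b.txt, c.txt, h.txt} staged={f.txt}
After op 10 (git reset e.txt): modified={b.txt, c.txt, h.txt} staged={f.txt}
After op 11 (git commit): modified={b.txt, c.txt, h.txt} staged={none}
After op 12 (git add b.txt): modified={c.txt, h.txt} staged={b.txt}
After op 13 (modify h.txt): modified={c.txt, h.txt} staged={b.txt}
After op 14 (git add c.txt): modified={h.txt} staged={b.txt, c.txt}
After op 15 (git add h.txt): modified={none} staged={b.txt, c.txt, h.txt}
After op 16 (git commit): modified={none} staged={none}
After op 17 (git add f.txt): modified={none} staged={none}
After op 18 (modify f.txt): modified={f.txt} staged={none}
After op 19 (modify c.txt): modified={c.txt, f.txt} staged={none}
After op 20 (git commit): modified={c.txt, f.txt} staged={none}
After op 21 (git add f.txt): modified={c.txt} staged={f.txt}
After op 22 (modify e.txt): modified={c.txt, e.txt} staged={f.txt}
After op 23 (git reset f.txt): modified={c.txt, e.txt, f.txt} staged={none}
After op 24 (git add c.txt): modified={e.txt, f.txt} staged={c.txt}
After op 25 (git add f.txt): modified={e.txt} staged={c.txt, f.txt}
After op 26 (modify g.txt): modified={e.txt, g.txt} staged={c.txt, f.txt}
After op 27 (git add g.txt): modified={e.txt} staged={c.txt, f.txt, g.txt}
After op 28 (git reset g.txt): modified={e.txt, g.txt} staged={c.txt, f.txt}
After op 29 (git commit): modified={e.txt, g.txt} staged={none}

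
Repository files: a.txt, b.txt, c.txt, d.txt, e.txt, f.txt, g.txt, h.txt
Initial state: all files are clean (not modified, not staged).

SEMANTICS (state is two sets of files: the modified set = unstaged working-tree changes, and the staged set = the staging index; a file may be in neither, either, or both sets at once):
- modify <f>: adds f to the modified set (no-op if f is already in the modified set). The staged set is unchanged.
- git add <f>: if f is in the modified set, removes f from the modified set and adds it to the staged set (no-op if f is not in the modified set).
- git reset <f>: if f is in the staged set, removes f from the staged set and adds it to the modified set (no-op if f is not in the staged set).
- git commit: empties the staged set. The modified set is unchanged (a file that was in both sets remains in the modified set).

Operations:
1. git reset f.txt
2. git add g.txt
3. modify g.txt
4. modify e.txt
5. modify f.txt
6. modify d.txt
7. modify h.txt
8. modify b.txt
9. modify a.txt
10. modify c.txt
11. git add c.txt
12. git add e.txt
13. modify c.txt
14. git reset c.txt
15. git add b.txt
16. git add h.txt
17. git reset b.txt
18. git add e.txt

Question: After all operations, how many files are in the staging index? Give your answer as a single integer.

After op 1 (git reset f.txt): modified={none} staged={none}
After op 2 (git add g.txt): modified={none} staged={none}
After op 3 (modify g.txt): modified={g.txt} staged={none}
After op 4 (modify e.txt): modified={e.txt, g.txt} staged={none}
After op 5 (modify f.txt): modified={e.txt, f.txt, g.txt} staged={none}
After op 6 (modify d.txt): modified={d.txt, e.txt, f.txt, g.txt} staged={none}
After op 7 (modify h.txt): modified={d.txt, e.txt, f.txt, g.txt, h.txt} staged={none}
After op 8 (modify b.txt): modified={b.txt, d.txt, e.txt, f.txt, g.txt, h.txt} staged={none}
After op 9 (modify a.txt): modified={a.txt, b.txt, d.txt, e.txt, f.txt, g.txt, h.txt} staged={none}
After op 10 (modify c.txt): modified={a.txt, b.txt, c.txt, d.txt, e.txt, f.txt, g.txt, h.txt} staged={none}
After op 11 (git add c.txt): modified={a.txt, b.txt, d.txt, e.txt, f.txt, g.txt, h.txt} staged={c.txt}
After op 12 (git add e.txt): modified={a.txt, b.txt, d.txt, f.txt, g.txt, h.txt} staged={c.txt, e.txt}
After op 13 (modify c.txt): modified={a.txt, b.txt, c.txt, d.txt, f.txt, g.txt, h.txt} staged={c.txt, e.txt}
After op 14 (git reset c.txt): modified={a.txt, b.txt, c.txt, d.txt, f.txt, g.txt, h.txt} staged={e.txt}
After op 15 (git add b.txt): modified={a.txt, c.txt, d.txt, f.txt, g.txt, h.txt} staged={b.txt, e.txt}
After op 16 (git add h.txt): modified={a.txt, c.txt, d.txt, f.txt, g.txt} staged={b.txt, e.txt, h.txt}
After op 17 (git reset b.txt): modified={a.txt, b.txt, c.txt, d.txt, f.txt, g.txt} staged={e.txt, h.txt}
After op 18 (git add e.txt): modified={a.txt, b.txt, c.txt, d.txt, f.txt, g.txt} staged={e.txt, h.txt}
Final staged set: {e.txt, h.txt} -> count=2

Answer: 2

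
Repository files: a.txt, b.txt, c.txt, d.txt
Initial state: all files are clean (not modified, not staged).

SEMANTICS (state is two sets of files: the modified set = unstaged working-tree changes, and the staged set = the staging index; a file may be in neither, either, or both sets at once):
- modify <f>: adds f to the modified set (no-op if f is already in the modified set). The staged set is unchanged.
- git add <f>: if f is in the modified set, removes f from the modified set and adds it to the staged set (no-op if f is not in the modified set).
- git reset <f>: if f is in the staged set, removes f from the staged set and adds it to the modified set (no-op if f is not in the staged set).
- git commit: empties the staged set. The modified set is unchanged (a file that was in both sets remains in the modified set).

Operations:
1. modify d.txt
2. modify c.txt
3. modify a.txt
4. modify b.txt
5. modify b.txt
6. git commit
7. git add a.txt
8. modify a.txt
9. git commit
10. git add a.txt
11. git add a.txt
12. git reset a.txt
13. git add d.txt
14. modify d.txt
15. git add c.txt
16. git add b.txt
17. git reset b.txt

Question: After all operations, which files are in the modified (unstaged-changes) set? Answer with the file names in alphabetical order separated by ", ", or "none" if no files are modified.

Answer: a.txt, b.txt, d.txt

Derivation:
After op 1 (modify d.txt): modified={d.txt} staged={none}
After op 2 (modify c.txt): modified={c.txt, d.txt} staged={none}
After op 3 (modify a.txt): modified={a.txt, c.txt, d.txt} staged={none}
After op 4 (modify b.txt): modified={a.txt, b.txt, c.txt, d.txt} staged={none}
After op 5 (modify b.txt): modified={a.txt, b.txt, c.txt, d.txt} staged={none}
After op 6 (git commit): modified={a.txt, b.txt, c.txt, d.txt} staged={none}
After op 7 (git add a.txt): modified={b.txt, c.txt, d.txt} staged={a.txt}
After op 8 (modify a.txt): modified={a.txt, b.txt, c.txt, d.txt} staged={a.txt}
After op 9 (git commit): modified={a.txt, b.txt, c.txt, d.txt} staged={none}
After op 10 (git add a.txt): modified={b.txt, c.txt, d.txt} staged={a.txt}
After op 11 (git add a.txt): modified={b.txt, c.txt, d.txt} staged={a.txt}
After op 12 (git reset a.txt): modified={a.txt, b.txt, c.txt, d.txt} staged={none}
After op 13 (git add d.txt): modified={a.txt, b.txt, c.txt} staged={d.txt}
After op 14 (modify d.txt): modified={a.txt, b.txt, c.txt, d.txt} staged={d.txt}
After op 15 (git add c.txt): modified={a.txt, b.txt, d.txt} staged={c.txt, d.txt}
After op 16 (git add b.txt): modified={a.txt, d.txt} staged={b.txt, c.txt, d.txt}
After op 17 (git reset b.txt): modified={a.txt, b.txt, d.txt} staged={c.txt, d.txt}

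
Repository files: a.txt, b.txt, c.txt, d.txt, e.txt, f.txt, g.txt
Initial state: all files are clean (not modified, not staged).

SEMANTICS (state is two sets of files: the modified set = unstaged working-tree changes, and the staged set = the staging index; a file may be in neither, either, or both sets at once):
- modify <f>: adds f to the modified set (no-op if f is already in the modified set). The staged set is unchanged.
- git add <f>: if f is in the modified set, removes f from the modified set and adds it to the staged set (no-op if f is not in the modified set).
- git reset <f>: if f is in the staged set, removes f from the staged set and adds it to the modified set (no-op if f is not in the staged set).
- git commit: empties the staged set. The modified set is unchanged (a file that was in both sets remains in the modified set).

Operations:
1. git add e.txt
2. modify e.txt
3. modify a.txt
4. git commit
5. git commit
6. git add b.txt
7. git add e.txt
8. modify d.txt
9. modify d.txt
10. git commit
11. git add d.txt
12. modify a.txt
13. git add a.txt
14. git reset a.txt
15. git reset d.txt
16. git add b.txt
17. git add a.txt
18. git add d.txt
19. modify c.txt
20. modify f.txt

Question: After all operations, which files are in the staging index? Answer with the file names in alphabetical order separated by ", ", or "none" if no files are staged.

Answer: a.txt, d.txt

Derivation:
After op 1 (git add e.txt): modified={none} staged={none}
After op 2 (modify e.txt): modified={e.txt} staged={none}
After op 3 (modify a.txt): modified={a.txt, e.txt} staged={none}
After op 4 (git commit): modified={a.txt, e.txt} staged={none}
After op 5 (git commit): modified={a.txt, e.txt} staged={none}
After op 6 (git add b.txt): modified={a.txt, e.txt} staged={none}
After op 7 (git add e.txt): modified={a.txt} staged={e.txt}
After op 8 (modify d.txt): modified={a.txt, d.txt} staged={e.txt}
After op 9 (modify d.txt): modified={a.txt, d.txt} staged={e.txt}
After op 10 (git commit): modified={a.txt, d.txt} staged={none}
After op 11 (git add d.txt): modified={a.txt} staged={d.txt}
After op 12 (modify a.txt): modified={a.txt} staged={d.txt}
After op 13 (git add a.txt): modified={none} staged={a.txt, d.txt}
After op 14 (git reset a.txt): modified={a.txt} staged={d.txt}
After op 15 (git reset d.txt): modified={a.txt, d.txt} staged={none}
After op 16 (git add b.txt): modified={a.txt, d.txt} staged={none}
After op 17 (git add a.txt): modified={d.txt} staged={a.txt}
After op 18 (git add d.txt): modified={none} staged={a.txt, d.txt}
After op 19 (modify c.txt): modified={c.txt} staged={a.txt, d.txt}
After op 20 (modify f.txt): modified={c.txt, f.txt} staged={a.txt, d.txt}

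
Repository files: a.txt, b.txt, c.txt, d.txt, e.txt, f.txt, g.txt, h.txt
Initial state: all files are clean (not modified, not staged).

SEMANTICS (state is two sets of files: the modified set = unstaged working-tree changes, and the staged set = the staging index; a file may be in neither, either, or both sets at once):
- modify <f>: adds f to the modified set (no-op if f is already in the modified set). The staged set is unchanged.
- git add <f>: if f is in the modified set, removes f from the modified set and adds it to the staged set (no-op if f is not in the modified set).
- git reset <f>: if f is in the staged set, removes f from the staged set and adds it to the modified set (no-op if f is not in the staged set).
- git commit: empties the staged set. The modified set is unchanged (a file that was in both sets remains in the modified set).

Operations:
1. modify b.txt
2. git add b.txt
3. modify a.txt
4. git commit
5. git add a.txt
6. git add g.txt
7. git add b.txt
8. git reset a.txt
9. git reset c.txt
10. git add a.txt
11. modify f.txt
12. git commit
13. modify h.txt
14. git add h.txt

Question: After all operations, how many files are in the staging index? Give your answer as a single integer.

After op 1 (modify b.txt): modified={b.txt} staged={none}
After op 2 (git add b.txt): modified={none} staged={b.txt}
After op 3 (modify a.txt): modified={a.txt} staged={b.txt}
After op 4 (git commit): modified={a.txt} staged={none}
After op 5 (git add a.txt): modified={none} staged={a.txt}
After op 6 (git add g.txt): modified={none} staged={a.txt}
After op 7 (git add b.txt): modified={none} staged={a.txt}
After op 8 (git reset a.txt): modified={a.txt} staged={none}
After op 9 (git reset c.txt): modified={a.txt} staged={none}
After op 10 (git add a.txt): modified={none} staged={a.txt}
After op 11 (modify f.txt): modified={f.txt} staged={a.txt}
After op 12 (git commit): modified={f.txt} staged={none}
After op 13 (modify h.txt): modified={f.txt, h.txt} staged={none}
After op 14 (git add h.txt): modified={f.txt} staged={h.txt}
Final staged set: {h.txt} -> count=1

Answer: 1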